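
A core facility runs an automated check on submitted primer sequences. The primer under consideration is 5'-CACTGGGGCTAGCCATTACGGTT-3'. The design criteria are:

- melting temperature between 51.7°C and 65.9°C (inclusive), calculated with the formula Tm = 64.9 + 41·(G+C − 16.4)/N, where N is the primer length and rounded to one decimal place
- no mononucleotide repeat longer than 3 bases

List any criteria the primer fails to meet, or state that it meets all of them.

Fails: homopolymer run.

Base counts: A=4, T=6, G=7, C=6 (length 23).
Tm: Tm = 64.9 + 41·(13 − 16.4)/23 = 58.8°C ✓
homopolymer run: longest run = 4, exceeds 3 ✗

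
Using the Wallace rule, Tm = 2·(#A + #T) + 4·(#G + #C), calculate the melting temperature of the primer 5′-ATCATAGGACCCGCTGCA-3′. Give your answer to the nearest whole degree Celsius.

56°C

Base counts: A=5, T=3, G=4, C=6 (length 18).
Tm = 2·(5+3) + 4·(4+6) = 2·8 + 4·10 = 16 + 40 = 56°C.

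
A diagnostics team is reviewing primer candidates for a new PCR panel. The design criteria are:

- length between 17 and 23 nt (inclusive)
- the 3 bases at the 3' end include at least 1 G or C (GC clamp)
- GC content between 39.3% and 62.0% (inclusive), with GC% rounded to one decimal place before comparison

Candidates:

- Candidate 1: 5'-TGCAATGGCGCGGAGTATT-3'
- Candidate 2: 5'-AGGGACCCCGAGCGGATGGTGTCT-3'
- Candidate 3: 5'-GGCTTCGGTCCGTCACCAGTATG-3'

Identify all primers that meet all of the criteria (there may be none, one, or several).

Candidate 1 (19 nt, A=4 T=5 G=7 C=3): length 19 ✓; 3' end ATT has 0 G/C, need ≥1 ✗; GC 10/19 = 52.6% ✓ — fails.
Candidate 2 (24 nt, A=4 T=4 G=10 C=6): length 24, outside 17–23 ✗; 3' end TCT has 1 G/C ✓; GC 16/24 = 66.7%, outside 39.3–62.0% ✗ — fails.
Candidate 3 (23 nt, A=3 T=6 G=7 C=7): length 23 ✓; 3' end ATG has 1 G/C ✓; GC 14/23 = 60.9% ✓ — passes.

Candidate 3 only.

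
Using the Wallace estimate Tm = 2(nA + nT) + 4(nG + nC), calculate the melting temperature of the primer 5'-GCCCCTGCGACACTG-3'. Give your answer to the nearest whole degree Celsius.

52°C

Base counts: A=2, T=2, G=4, C=7 (length 15).
Tm = 2·(2+2) + 4·(4+7) = 2·4 + 4·11 = 8 + 44 = 52°C.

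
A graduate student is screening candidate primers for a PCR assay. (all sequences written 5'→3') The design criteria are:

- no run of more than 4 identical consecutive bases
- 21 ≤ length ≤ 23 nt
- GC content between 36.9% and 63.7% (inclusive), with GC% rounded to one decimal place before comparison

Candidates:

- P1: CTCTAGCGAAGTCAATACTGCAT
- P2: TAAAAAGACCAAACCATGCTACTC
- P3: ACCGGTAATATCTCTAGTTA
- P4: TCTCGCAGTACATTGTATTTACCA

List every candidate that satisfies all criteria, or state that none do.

P1 only.

P1 (23 nt, A=7 T=6 G=4 C=6): longest run = 2 ✓; length 23 ✓; GC 10/23 = 43.5% ✓ — passes.
P2 (24 nt, A=11 T=4 G=2 C=7): longest run = 5, exceeds 4 ✗; length 24, outside 21–23 ✗; GC 9/24 = 37.5% ✓ — fails.
P3 (20 nt, A=6 T=7 G=3 C=4): longest run = 2 ✓; length 20, outside 21–23 ✗; GC 7/20 = 35.0%, outside 36.9–63.7% ✗ — fails.
P4 (24 nt, A=6 T=9 G=3 C=6): longest run = 3 ✓; length 24, outside 21–23 ✗; GC 9/24 = 37.5% ✓ — fails.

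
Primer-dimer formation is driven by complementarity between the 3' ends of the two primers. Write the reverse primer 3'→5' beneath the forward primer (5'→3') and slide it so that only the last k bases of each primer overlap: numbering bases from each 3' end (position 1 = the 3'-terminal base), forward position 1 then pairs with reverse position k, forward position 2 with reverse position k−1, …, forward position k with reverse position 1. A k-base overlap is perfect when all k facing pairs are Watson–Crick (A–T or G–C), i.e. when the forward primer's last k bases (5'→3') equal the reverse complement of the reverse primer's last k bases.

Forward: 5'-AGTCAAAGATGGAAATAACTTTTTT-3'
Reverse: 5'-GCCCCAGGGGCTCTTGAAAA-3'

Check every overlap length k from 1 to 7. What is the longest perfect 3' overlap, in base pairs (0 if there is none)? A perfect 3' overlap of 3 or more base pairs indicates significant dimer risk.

Longest perfect overlap: 4 complementary base pairs; significant dimer risk (threshold 3).

Last 7 bases (5'→3') — forward …CTTTTTT, reverse …TTGAAAA.
Reverse complement of the reverse primer's last 7 bases: TTTTCAA; its first k bases are the reverse complement of the reverse primer's last k bases, so a perfect k-base overlap needs the forward primer's last k bases to equal them.
Comparing (forward last k vs required): k=1: T vs T ✓; k=2: TT vs TT ✓; k=3: TTT vs TTT ✓; k=4: TTTT vs TTTT ✓; k=5: TTTTT vs TTTTC ✗; k=6: TTTTTT vs TTTTCA ✗; k=7: CTTTTTT vs TTTTCAA ✗.
Perfect overlaps at k = 1, 2, 3, 4; the largest is 4.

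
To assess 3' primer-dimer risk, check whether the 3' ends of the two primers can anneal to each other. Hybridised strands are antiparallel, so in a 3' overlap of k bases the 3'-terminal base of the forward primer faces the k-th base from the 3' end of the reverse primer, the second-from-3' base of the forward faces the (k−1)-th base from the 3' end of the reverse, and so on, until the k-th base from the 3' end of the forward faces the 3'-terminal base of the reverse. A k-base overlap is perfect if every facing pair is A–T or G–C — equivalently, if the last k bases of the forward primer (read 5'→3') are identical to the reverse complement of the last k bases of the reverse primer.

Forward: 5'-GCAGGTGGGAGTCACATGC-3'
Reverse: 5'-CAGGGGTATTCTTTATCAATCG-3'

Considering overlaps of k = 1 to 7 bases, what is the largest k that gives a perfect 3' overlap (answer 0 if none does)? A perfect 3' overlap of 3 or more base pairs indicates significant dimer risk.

Longest perfect overlap: 1 complementary base pair; below the dimer-risk threshold (threshold 3).

Last 7 bases (5'→3') — forward …CACATGC, reverse …TCAATCG.
Reverse complement of the reverse primer's last 7 bases: CGATTGA; its first k bases are the reverse complement of the reverse primer's last k bases, so a perfect k-base overlap needs the forward primer's last k bases to equal them.
Comparing (forward last k vs required): k=1: C vs C ✓; k=2: GC vs CG ✗; k=3: TGC vs CGA ✗; k=4: ATGC vs CGAT ✗; k=5: CATGC vs CGATT ✗; k=6: ACATGC vs CGATTG ✗; k=7: CACATGC vs CGATTGA ✗.
Only k = 1 is perfect, so the longest perfect 3' overlap is 1.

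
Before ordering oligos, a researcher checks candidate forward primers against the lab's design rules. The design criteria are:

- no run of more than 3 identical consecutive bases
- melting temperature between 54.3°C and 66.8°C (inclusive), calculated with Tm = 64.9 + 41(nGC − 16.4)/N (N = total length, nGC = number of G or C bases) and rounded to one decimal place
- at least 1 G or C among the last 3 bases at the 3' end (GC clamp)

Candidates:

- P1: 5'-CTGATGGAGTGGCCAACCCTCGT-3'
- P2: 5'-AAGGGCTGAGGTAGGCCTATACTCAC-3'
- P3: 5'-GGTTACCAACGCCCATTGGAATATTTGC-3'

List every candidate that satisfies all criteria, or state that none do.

P1, P2 and P3.

P1 (23 nt, A=4 T=5 G=7 C=7): longest run = 3 ✓; Tm = 64.9 + 41·(14 − 16.4)/23 = 60.6°C ✓; 3' end CGT has 2 G/C ✓ — passes.
P2 (26 nt, A=7 T=5 G=8 C=6): longest run = 3 ✓; Tm = 64.9 + 41·(14 − 16.4)/26 = 61.1°C ✓; 3' end CAC has 2 G/C ✓ — passes.
P3 (28 nt, A=7 T=8 G=6 C=7): longest run = 3 ✓; Tm = 64.9 + 41·(13 − 16.4)/28 = 59.9°C ✓; 3' end TGC has 2 G/C ✓ — passes.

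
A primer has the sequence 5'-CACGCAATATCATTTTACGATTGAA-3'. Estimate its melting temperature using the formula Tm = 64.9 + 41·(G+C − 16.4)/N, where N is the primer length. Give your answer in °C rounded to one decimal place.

Base counts: A=9, T=8, G=3, C=5; G+C = 8, N = 25.
Tm = 64.9 + 41·(8 − 16.4)/25 = 64.9 + -344.40/25 = 51.1°C.

51.1°C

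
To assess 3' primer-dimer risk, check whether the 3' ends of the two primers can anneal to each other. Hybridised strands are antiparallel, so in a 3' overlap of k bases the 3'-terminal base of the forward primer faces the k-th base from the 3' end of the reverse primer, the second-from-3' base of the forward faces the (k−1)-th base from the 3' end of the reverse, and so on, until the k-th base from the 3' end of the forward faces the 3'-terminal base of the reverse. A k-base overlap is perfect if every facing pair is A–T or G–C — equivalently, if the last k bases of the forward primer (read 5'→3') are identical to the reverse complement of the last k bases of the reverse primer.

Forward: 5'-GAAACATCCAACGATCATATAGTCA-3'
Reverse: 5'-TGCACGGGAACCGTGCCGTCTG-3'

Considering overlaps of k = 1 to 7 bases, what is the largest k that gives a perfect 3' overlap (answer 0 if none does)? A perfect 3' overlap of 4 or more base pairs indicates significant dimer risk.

Longest perfect overlap: 2 complementary base pairs; below the dimer-risk threshold (threshold 4).

Last 7 bases (5'→3') — forward …ATAGTCA, reverse …CCGTCTG.
Reverse complement of the reverse primer's last 7 bases: CAGACGG; its first k bases are the reverse complement of the reverse primer's last k bases, so a perfect k-base overlap needs the forward primer's last k bases to equal them.
Comparing (forward last k vs required): k=1: A vs C ✗; k=2: CA vs CA ✓; k=3: TCA vs CAG ✗; k=4: GTCA vs CAGA ✗; k=5: AGTCA vs CAGAC ✗; k=6: TAGTCA vs CAGACG ✗; k=7: ATAGTCA vs CAGACGG ✗.
Only k = 2 is perfect, so the longest perfect 3' overlap is 2.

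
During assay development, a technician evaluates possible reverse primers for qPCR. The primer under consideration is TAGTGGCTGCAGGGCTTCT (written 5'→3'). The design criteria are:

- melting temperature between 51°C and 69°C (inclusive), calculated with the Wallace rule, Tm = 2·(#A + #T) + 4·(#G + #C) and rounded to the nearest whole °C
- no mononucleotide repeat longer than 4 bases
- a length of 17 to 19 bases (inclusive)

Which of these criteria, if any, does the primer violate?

Meets all criteria.

Base counts: A=2, T=6, G=7, C=4 (length 19).
Tm: Tm = 2·8 + 4·11 = 60°C ✓
homopolymer run: longest run = 3 ✓
length: length 19 ✓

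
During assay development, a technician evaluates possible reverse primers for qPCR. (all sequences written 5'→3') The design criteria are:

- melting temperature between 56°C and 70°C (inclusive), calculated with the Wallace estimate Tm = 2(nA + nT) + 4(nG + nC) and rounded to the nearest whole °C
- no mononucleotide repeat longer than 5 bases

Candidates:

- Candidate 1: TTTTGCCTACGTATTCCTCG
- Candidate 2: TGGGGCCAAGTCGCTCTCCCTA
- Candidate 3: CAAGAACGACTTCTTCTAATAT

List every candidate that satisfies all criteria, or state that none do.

Candidate 1 and Candidate 3.

Candidate 1 (20 nt, A=2 T=9 G=3 C=6): Tm = 2·11 + 4·9 = 58°C ✓; longest run = 4 ✓ — passes.
Candidate 2 (22 nt, A=3 T=5 G=6 C=8): Tm = 2·8 + 4·14 = 72°C, outside 56–70°C ✗; longest run = 4 ✓ — fails.
Candidate 3 (22 nt, A=8 T=7 G=2 C=5): Tm = 2·15 + 4·7 = 58°C ✓; longest run = 2 ✓ — passes.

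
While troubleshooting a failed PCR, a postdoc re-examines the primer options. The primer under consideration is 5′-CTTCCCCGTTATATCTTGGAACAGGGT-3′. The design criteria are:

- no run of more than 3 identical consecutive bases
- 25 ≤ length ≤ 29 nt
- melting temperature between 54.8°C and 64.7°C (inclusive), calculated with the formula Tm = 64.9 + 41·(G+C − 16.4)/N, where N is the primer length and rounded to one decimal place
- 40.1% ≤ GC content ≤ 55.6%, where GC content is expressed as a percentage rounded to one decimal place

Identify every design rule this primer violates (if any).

Fails: homopolymer run.

Base counts: A=5, T=9, G=6, C=7 (length 27).
homopolymer run: longest run = 4, exceeds 3 ✗
length: length 27 ✓
Tm: Tm = 64.9 + 41·(13 − 16.4)/27 = 59.7°C ✓
GC content: GC 13/27 = 48.1% ✓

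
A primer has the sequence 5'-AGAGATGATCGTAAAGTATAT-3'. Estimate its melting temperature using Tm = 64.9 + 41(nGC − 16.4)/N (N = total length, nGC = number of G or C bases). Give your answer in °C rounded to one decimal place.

Base counts: A=9, T=6, G=5, C=1; G+C = 6, N = 21.
Tm = 64.9 + 41·(6 − 16.4)/21 = 64.9 + -426.40/21 = 44.6°C.

44.6°C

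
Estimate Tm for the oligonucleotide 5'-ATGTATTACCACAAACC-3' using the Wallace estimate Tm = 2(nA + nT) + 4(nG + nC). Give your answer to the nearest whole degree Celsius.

46°C

Base counts: A=7, T=4, G=1, C=5 (length 17).
Tm = 2·(7+4) + 4·(1+5) = 2·11 + 4·6 = 22 + 24 = 46°C.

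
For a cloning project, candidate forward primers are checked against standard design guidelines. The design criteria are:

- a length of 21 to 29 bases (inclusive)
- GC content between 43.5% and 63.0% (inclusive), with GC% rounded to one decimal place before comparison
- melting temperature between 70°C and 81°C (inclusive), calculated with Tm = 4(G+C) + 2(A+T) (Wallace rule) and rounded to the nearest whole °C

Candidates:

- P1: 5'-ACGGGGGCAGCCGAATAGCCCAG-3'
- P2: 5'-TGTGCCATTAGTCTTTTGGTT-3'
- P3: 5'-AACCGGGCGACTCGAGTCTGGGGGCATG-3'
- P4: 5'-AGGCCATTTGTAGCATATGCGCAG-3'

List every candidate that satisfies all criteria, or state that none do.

P1 (23 nt, A=6 T=1 G=9 C=7): length 23 ✓; GC 16/23 = 69.6%, outside 43.5–63.0% ✗; Tm = 2·7 + 4·16 = 78°C ✓ — fails.
P2 (21 nt, A=2 T=11 G=5 C=3): length 21 ✓; GC 8/21 = 38.1%, outside 43.5–63.0% ✗; Tm = 2·13 + 4·8 = 58°C, outside 70–81°C ✗ — fails.
P3 (28 nt, A=5 T=4 G=12 C=7): length 28 ✓; GC 19/28 = 67.9%, outside 43.5–63.0% ✗; Tm = 2·9 + 4·19 = 94°C, outside 70–81°C ✗ — fails.
P4 (24 nt, A=6 T=6 G=7 C=5): length 24 ✓; GC 12/24 = 50.0% ✓; Tm = 2·12 + 4·12 = 72°C ✓ — passes.

P4 only.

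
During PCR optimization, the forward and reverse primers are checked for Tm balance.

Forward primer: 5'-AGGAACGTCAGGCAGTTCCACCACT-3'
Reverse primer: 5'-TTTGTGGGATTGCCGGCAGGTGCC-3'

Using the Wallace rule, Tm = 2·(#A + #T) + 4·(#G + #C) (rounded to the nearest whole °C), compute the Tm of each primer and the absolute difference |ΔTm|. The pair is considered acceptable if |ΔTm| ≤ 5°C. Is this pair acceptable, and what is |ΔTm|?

|ΔTm| = 0°C; the pair is acceptable.

Forward: A=7 T=4 G=6 C=8 → Tm = 2·11 + 4·14 = 78°C.
Reverse: A=2 T=7 G=10 C=5 → Tm = 2·9 + 4·15 = 78°C.
|ΔTm| = |78 − 78| = 0°C, ≤ 5°C.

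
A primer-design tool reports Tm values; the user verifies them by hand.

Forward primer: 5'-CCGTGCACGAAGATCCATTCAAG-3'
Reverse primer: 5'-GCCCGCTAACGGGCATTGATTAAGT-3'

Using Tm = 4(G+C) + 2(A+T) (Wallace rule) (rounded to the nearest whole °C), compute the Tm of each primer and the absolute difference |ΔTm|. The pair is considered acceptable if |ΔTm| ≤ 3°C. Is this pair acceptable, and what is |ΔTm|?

Forward: A=7 T=4 G=5 C=7 → Tm = 2·11 + 4·12 = 70°C.
Reverse: A=6 T=6 G=7 C=6 → Tm = 2·12 + 4·13 = 76°C.
|ΔTm| = |70 − 76| = 6°C, > 3°C.

|ΔTm| = 6°C; the pair is not acceptable.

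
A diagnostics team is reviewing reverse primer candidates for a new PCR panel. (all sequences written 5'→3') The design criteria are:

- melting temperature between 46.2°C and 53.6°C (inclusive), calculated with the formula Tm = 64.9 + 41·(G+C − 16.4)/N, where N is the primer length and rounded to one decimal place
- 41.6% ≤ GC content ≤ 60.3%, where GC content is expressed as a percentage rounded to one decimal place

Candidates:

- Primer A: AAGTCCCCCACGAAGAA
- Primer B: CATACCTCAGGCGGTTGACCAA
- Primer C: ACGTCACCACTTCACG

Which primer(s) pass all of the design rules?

Primer A (17 nt, A=7 T=1 G=3 C=6): Tm = 64.9 + 41·(9 − 16.4)/17 = 47.1°C ✓; GC 9/17 = 52.9% ✓ — passes.
Primer B (22 nt, A=6 T=4 G=5 C=7): Tm = 64.9 + 41·(12 − 16.4)/22 = 56.7°C, outside 46.2–53.6°C ✗; GC 12/22 = 54.5% ✓ — fails.
Primer C (16 nt, A=4 T=3 G=2 C=7): Tm = 64.9 + 41·(9 − 16.4)/16 = 45.9°C, outside 46.2–53.6°C ✗; GC 9/16 = 56.3% ✓ — fails.

Primer A only.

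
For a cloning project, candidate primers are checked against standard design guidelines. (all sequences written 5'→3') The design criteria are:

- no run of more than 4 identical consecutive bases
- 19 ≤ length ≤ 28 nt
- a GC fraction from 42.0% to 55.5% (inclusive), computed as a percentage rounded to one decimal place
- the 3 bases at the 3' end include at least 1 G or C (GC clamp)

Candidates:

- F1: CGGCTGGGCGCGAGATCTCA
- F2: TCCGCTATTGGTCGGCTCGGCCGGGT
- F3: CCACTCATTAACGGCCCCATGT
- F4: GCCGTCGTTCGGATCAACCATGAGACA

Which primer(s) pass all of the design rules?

F3 only.

F1 (20 nt, A=3 T=3 G=8 C=6): longest run = 3 ✓; length 20 ✓; GC 14/20 = 70.0%, outside 42.0–55.5% ✗; 3' end TCA has 1 G/C ✓ — fails.
F2 (26 nt, A=1 T=7 G=10 C=8): longest run = 3 ✓; length 26 ✓; GC 18/26 = 69.2%, outside 42.0–55.5% ✗; 3' end GGT has 2 G/C ✓ — fails.
F3 (22 nt, A=5 T=5 G=3 C=9): longest run = 4 ✓; length 22 ✓; GC 12/22 = 54.5% ✓; 3' end TGT has 1 G/C ✓ — passes.
F4 (27 nt, A=7 T=5 G=7 C=8): longest run = 2 ✓; length 27 ✓; GC 15/27 = 55.6%, outside 42.0–55.5% ✗; 3' end ACA has 1 G/C ✓ — fails.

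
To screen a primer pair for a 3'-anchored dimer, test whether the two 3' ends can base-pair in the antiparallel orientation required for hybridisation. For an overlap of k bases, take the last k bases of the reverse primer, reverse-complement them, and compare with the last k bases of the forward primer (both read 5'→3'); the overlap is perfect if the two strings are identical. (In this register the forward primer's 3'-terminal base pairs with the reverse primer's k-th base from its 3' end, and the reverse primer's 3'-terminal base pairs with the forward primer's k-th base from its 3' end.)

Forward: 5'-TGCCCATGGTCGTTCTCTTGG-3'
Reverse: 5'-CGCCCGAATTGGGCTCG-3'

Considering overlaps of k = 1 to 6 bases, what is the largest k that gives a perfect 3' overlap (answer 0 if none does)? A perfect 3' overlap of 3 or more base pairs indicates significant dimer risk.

Last 6 bases (5'→3') — forward …TCTTGG, reverse …GGCTCG.
Reverse complement of the reverse primer's last 6 bases: CGAGCC; its first k bases are the reverse complement of the reverse primer's last k bases, so a perfect k-base overlap needs the forward primer's last k bases to equal them.
Comparing (forward last k vs required): k=1: G vs C ✗; k=2: GG vs CG ✗; k=3: TGG vs CGA ✗; k=4: TTGG vs CGAG ✗; k=5: CTTGG vs CGAGC ✗; k=6: TCTTGG vs CGAGCC ✗.
No overlap length from 1 to 6 is perfect, so the longest perfect 3' overlap is 0.

Longest perfect overlap: 0 complementary base pairs; below the dimer-risk threshold (threshold 3).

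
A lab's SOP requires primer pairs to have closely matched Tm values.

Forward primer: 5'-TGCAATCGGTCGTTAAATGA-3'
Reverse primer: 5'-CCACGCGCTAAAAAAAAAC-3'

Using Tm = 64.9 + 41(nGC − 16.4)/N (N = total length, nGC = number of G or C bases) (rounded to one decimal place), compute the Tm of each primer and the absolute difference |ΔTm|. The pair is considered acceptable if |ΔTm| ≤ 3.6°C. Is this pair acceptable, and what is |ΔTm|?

|ΔTm| = 0.9°C; the pair is acceptable.

Forward: G+C = 8, N = 20 → Tm = 64.9 + 41·(8 − 16.4)/20 = 47.7°C.
Reverse: G+C = 8, N = 19 → Tm = 64.9 + 41·(8 − 16.4)/19 = 46.8°C.
|ΔTm| = |47.7 − 46.8| = 0.9°C, ≤ 3.6°C.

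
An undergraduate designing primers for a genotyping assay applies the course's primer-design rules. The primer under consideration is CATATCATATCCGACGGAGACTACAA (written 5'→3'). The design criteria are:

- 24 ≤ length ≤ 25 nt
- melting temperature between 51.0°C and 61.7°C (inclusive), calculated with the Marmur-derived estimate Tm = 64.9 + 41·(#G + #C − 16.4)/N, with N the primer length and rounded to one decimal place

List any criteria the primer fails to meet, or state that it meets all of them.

Base counts: A=10, T=5, G=4, C=7 (length 26).
length: length 26, outside 24–25 ✗
Tm: Tm = 64.9 + 41·(11 − 16.4)/26 = 56.4°C ✓

Fails: length.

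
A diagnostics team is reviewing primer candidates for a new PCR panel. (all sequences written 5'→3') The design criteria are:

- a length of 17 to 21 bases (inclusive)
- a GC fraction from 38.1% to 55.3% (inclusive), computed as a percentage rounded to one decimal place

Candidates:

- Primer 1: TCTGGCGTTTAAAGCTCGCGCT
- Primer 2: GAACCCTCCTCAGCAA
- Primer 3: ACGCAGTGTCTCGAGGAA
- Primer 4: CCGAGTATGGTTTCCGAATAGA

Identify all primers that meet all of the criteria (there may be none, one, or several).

None of the candidates satisfy all criteria.

Primer 1 (22 nt, A=3 T=7 G=6 C=6): length 22, outside 17–21 ✗; GC 12/22 = 54.5% ✓ — fails.
Primer 2 (16 nt, A=5 T=2 G=2 C=7): length 16, outside 17–21 ✗; GC 9/16 = 56.3%, outside 38.1–55.3% ✗ — fails.
Primer 3 (18 nt, A=5 T=3 G=6 C=4): length 18 ✓; GC 10/18 = 55.6%, outside 38.1–55.3% ✗ — fails.
Primer 4 (22 nt, A=6 T=6 G=6 C=4): length 22, outside 17–21 ✗; GC 10/22 = 45.5% ✓ — fails.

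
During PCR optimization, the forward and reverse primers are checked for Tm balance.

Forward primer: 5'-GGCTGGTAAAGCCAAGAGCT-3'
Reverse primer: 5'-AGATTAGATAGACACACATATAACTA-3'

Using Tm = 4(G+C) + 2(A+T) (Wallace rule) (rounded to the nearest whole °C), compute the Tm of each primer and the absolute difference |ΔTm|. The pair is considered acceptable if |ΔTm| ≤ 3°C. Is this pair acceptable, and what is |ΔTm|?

Forward: A=6 T=3 G=7 C=4 → Tm = 2·9 + 4·11 = 62°C.
Reverse: A=13 T=6 G=3 C=4 → Tm = 2·19 + 4·7 = 66°C.
|ΔTm| = |62 − 66| = 4°C, > 3°C.

|ΔTm| = 4°C; the pair is not acceptable.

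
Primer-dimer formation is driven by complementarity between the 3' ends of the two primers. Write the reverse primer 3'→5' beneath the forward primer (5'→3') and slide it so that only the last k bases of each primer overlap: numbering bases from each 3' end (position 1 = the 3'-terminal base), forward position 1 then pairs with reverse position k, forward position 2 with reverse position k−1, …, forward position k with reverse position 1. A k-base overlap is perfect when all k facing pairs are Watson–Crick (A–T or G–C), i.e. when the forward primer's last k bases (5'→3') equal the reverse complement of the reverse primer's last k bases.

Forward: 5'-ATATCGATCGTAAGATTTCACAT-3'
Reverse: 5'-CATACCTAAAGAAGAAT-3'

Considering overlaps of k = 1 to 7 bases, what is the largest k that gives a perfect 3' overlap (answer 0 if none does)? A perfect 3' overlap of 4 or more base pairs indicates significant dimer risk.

Longest perfect overlap: 2 complementary base pairs; below the dimer-risk threshold (threshold 4).

Last 7 bases (5'→3') — forward …TTCACAT, reverse …GAAGAAT.
Reverse complement of the reverse primer's last 7 bases: ATTCTTC; its first k bases are the reverse complement of the reverse primer's last k bases, so a perfect k-base overlap needs the forward primer's last k bases to equal them.
Comparing (forward last k vs required): k=1: T vs A ✗; k=2: AT vs AT ✓; k=3: CAT vs ATT ✗; k=4: ACAT vs ATTC ✗; k=5: CACAT vs ATTCT ✗; k=6: TCACAT vs ATTCTT ✗; k=7: TTCACAT vs ATTCTTC ✗.
Only k = 2 is perfect, so the longest perfect 3' overlap is 2.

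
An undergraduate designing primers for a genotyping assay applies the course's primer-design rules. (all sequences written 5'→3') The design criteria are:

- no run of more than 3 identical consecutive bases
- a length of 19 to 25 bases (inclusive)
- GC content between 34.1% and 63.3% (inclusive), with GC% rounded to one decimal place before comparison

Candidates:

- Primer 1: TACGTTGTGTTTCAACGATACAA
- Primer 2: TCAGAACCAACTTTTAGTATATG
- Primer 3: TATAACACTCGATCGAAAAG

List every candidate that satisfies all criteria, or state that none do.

Primer 1 (23 nt, A=7 T=8 G=4 C=4): longest run = 3 ✓; length 23 ✓; GC 8/23 = 34.8% ✓ — passes.
Primer 2 (23 nt, A=8 T=8 G=3 C=4): longest run = 4, exceeds 3 ✗; length 23 ✓; GC 7/23 = 30.4%, outside 34.1–63.3% ✗ — fails.
Primer 3 (20 nt, A=9 T=4 G=3 C=4): longest run = 4, exceeds 3 ✗; length 20 ✓; GC 7/20 = 35.0% ✓ — fails.

Primer 1 only.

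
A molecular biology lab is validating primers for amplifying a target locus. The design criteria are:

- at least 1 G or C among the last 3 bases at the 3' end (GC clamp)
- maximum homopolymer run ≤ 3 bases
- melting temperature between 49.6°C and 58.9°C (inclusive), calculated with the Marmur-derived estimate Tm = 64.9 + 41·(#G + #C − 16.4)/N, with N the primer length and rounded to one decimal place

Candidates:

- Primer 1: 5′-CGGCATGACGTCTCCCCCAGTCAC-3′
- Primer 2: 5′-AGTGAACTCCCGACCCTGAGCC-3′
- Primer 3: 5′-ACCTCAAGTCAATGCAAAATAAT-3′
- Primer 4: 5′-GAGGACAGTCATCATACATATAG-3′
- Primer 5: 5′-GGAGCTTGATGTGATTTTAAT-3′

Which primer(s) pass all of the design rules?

Primer 1 (24 nt, A=4 T=4 G=5 C=11): 3' end CAC has 2 G/C ✓; longest run = 5, exceeds 3 ✗; Tm = 64.9 + 41·(16 − 16.4)/24 = 64.2°C, outside 49.6–58.9°C ✗ — fails.
Primer 2 (22 nt, A=5 T=3 G=5 C=9): 3' end GCC has 3 G/C ✓; longest run = 3 ✓; Tm = 64.9 + 41·(14 − 16.4)/22 = 60.4°C, outside 49.6–58.9°C ✗ — fails.
Primer 3 (23 nt, A=11 T=5 G=2 C=5): 3' end AAT has 0 G/C, need ≥1 ✗; longest run = 4, exceeds 3 ✗; Tm = 64.9 + 41·(7 − 16.4)/23 = 48.1°C, outside 49.6–58.9°C ✗ — fails.
Primer 4 (23 nt, A=9 T=5 G=5 C=4): 3' end TAG has 1 G/C ✓; longest run = 2 ✓; Tm = 64.9 + 41·(9 − 16.4)/23 = 51.7°C ✓ — passes.
Primer 5 (21 nt, A=5 T=9 G=6 C=1): 3' end AAT has 0 G/C, need ≥1 ✗; longest run = 4, exceeds 3 ✗; Tm = 64.9 + 41·(7 − 16.4)/21 = 46.5°C, outside 49.6–58.9°C ✗ — fails.

Primer 4 only.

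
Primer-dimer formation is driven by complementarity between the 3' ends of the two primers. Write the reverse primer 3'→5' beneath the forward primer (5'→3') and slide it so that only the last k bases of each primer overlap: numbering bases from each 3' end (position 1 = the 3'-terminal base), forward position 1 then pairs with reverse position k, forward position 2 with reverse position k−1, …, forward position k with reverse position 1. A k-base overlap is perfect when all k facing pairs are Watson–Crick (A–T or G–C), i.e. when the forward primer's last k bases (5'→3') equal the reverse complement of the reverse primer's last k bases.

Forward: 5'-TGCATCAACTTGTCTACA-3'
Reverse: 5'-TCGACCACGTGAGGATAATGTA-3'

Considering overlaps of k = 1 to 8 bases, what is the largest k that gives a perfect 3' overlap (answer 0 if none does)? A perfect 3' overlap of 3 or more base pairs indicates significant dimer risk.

Longest perfect overlap: 4 complementary base pairs; significant dimer risk (threshold 3).

Last 8 bases (5'→3') — forward …TGTCTACA, reverse …ATAATGTA.
Reverse complement of the reverse primer's last 8 bases: TACATTAT; its first k bases are the reverse complement of the reverse primer's last k bases, so a perfect k-base overlap needs the forward primer's last k bases to equal them.
Comparing (forward last k vs required): k=1: A vs T ✗; k=2: CA vs TA ✗; k=3: ACA vs TAC ✗; k=4: TACA vs TACA ✓; k=5: CTACA vs TACAT ✗; k=6: TCTACA vs TACATT ✗; k=7: GTCTACA vs TACATTA ✗; k=8: TGTCTACA vs TACATTAT ✗.
Only k = 4 is perfect, so the longest perfect 3' overlap is 4.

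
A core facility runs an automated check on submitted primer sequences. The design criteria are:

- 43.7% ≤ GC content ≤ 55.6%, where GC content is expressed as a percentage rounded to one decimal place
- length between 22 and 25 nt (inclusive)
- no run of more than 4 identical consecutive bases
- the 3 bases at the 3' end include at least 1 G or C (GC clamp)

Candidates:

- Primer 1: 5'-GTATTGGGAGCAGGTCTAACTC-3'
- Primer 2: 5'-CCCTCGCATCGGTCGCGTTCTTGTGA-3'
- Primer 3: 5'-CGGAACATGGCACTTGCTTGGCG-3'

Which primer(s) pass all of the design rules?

Primer 1 only.

Primer 1 (22 nt, A=5 T=6 G=7 C=4): GC 11/22 = 50.0% ✓; length 22 ✓; longest run = 3 ✓; 3' end CTC has 2 G/C ✓ — passes.
Primer 2 (26 nt, A=2 T=8 G=7 C=9): GC 16/26 = 61.5%, outside 43.7–55.6% ✗; length 26, outside 22–25 ✗; longest run = 3 ✓; 3' end TGA has 1 G/C ✓ — fails.
Primer 3 (23 nt, A=4 T=5 G=8 C=6): GC 14/23 = 60.9%, outside 43.7–55.6% ✗; length 23 ✓; longest run = 2 ✓; 3' end GCG has 3 G/C ✓ — fails.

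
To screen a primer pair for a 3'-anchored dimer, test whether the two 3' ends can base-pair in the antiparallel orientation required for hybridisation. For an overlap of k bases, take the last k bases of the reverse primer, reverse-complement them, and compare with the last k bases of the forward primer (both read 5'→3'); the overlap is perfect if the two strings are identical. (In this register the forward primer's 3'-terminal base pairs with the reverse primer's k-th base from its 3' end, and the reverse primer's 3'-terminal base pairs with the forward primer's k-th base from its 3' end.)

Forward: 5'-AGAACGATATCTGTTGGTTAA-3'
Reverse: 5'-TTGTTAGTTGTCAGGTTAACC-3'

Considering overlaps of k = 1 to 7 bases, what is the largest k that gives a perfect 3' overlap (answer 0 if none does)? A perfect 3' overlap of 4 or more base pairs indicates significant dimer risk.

Last 7 bases (5'→3') — forward …TGGTTAA, reverse …GTTAACC.
Reverse complement of the reverse primer's last 7 bases: GGTTAAC; its first k bases are the reverse complement of the reverse primer's last k bases, so a perfect k-base overlap needs the forward primer's last k bases to equal them.
Comparing (forward last k vs required): k=1: A vs G ✗; k=2: AA vs GG ✗; k=3: TAA vs GGT ✗; k=4: TTAA vs GGTT ✗; k=5: GTTAA vs GGTTA ✗; k=6: GGTTAA vs GGTTAA ✓; k=7: TGGTTAA vs GGTTAAC ✗.
Only k = 6 is perfect, so the longest perfect 3' overlap is 6.

Longest perfect overlap: 6 complementary base pairs; significant dimer risk (threshold 4).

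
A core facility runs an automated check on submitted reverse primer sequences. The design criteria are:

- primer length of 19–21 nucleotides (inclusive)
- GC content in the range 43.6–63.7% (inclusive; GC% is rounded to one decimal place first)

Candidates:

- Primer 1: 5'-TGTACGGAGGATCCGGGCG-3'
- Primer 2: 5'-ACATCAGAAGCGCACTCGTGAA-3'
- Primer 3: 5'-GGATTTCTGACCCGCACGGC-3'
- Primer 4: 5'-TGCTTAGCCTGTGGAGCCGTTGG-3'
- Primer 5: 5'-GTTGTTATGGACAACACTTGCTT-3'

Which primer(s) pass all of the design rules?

Primer 1 (19 nt, A=3 T=3 G=9 C=4): length 19 ✓; GC 13/19 = 68.4%, outside 43.6–63.7% ✗ — fails.
Primer 2 (22 nt, A=8 T=3 G=5 C=6): length 22, outside 19–21 ✗; GC 11/22 = 50.0% ✓ — fails.
Primer 3 (20 nt, A=3 T=4 G=6 C=7): length 20 ✓; GC 13/20 = 65.0%, outside 43.6–63.7% ✗ — fails.
Primer 4 (23 nt, A=2 T=7 G=9 C=5): length 23, outside 19–21 ✗; GC 14/23 = 60.9% ✓ — fails.
Primer 5 (23 nt, A=5 T=9 G=5 C=4): length 23, outside 19–21 ✗; GC 9/23 = 39.1%, outside 43.6–63.7% ✗ — fails.

None of the candidates satisfy all criteria.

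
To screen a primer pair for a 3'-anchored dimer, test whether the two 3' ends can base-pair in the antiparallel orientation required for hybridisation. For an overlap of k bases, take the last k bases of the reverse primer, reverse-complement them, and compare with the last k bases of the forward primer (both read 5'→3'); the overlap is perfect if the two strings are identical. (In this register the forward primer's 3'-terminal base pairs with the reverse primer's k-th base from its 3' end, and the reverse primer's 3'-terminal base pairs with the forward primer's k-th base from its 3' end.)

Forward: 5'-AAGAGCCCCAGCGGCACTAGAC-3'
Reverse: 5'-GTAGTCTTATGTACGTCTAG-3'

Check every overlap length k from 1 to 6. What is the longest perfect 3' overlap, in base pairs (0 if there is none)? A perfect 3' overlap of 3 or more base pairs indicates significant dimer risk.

Longest perfect overlap: 6 complementary base pairs; significant dimer risk (threshold 3).

Last 6 bases (5'→3') — forward …CTAGAC, reverse …GTCTAG.
Reverse complement of the reverse primer's last 6 bases: CTAGAC; its first k bases are the reverse complement of the reverse primer's last k bases, so a perfect k-base overlap needs the forward primer's last k bases to equal them.
Comparing (forward last k vs required): k=1: C vs C ✓; k=2: AC vs CT ✗; k=3: GAC vs CTA ✗; k=4: AGAC vs CTAG ✗; k=5: TAGAC vs CTAGA ✗; k=6: CTAGAC vs CTAGAC ✓.
Perfect overlaps at k = 1, 6; the largest is 6.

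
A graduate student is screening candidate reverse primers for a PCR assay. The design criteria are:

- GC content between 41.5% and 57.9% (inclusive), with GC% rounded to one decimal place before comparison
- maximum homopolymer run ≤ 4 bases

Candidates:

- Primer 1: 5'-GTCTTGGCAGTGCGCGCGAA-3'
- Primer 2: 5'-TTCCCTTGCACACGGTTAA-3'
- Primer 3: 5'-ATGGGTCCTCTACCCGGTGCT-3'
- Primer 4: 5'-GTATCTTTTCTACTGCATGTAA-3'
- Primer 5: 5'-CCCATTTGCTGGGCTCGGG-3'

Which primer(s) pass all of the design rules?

Primer 1 (20 nt, A=3 T=4 G=8 C=5): GC 13/20 = 65.0%, outside 41.5–57.9% ✗; longest run = 2 ✓ — fails.
Primer 2 (19 nt, A=4 T=6 G=3 C=6): GC 9/19 = 47.4% ✓; longest run = 3 ✓ — passes.
Primer 3 (21 nt, A=2 T=6 G=6 C=7): GC 13/21 = 61.9%, outside 41.5–57.9% ✗; longest run = 3 ✓ — fails.
Primer 4 (22 nt, A=5 T=10 G=3 C=4): GC 7/22 = 31.8%, outside 41.5–57.9% ✗; longest run = 4 ✓ — fails.
Primer 5 (19 nt, A=1 T=5 G=7 C=6): GC 13/19 = 68.4%, outside 41.5–57.9% ✗; longest run = 3 ✓ — fails.

Primer 2 only.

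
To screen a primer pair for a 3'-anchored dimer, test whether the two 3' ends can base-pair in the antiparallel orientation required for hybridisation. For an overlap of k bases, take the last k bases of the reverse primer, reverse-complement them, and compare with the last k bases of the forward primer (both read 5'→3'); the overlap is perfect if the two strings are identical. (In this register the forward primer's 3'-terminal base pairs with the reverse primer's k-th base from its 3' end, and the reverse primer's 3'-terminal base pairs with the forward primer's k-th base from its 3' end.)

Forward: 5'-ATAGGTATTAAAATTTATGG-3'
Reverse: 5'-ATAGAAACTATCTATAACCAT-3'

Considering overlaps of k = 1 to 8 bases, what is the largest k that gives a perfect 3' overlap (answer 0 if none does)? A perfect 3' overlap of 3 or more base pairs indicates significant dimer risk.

Longest perfect overlap: 4 complementary base pairs; significant dimer risk (threshold 3).

Last 8 bases (5'→3') — forward …ATTTATGG, reverse …ATAACCAT.
Reverse complement of the reverse primer's last 8 bases: ATGGTTAT; its first k bases are the reverse complement of the reverse primer's last k bases, so a perfect k-base overlap needs the forward primer's last k bases to equal them.
Comparing (forward last k vs required): k=1: G vs A ✗; k=2: GG vs AT ✗; k=3: TGG vs ATG ✗; k=4: ATGG vs ATGG ✓; k=5: TATGG vs ATGGT ✗; k=6: TTATGG vs ATGGTT ✗; k=7: TTTATGG vs ATGGTTA ✗; k=8: ATTTATGG vs ATGGTTAT ✗.
Only k = 4 is perfect, so the longest perfect 3' overlap is 4.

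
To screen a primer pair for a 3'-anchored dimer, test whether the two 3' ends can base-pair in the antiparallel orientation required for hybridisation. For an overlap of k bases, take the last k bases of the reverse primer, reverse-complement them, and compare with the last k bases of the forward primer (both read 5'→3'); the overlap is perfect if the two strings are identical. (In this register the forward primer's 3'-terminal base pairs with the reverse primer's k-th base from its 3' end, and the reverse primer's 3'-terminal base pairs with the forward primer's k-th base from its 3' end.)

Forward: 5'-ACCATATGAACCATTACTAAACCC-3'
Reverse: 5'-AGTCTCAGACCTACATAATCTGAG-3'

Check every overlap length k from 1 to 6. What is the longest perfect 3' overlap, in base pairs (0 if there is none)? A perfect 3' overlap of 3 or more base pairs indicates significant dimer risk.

Last 6 bases (5'→3') — forward …AAACCC, reverse …TCTGAG.
Reverse complement of the reverse primer's last 6 bases: CTCAGA; its first k bases are the reverse complement of the reverse primer's last k bases, so a perfect k-base overlap needs the forward primer's last k bases to equal them.
Comparing (forward last k vs required): k=1: C vs C ✓; k=2: CC vs CT ✗; k=3: CCC vs CTC ✗; k=4: ACCC vs CTCA ✗; k=5: AACCC vs CTCAG ✗; k=6: AAACCC vs CTCAGA ✗.
Only k = 1 is perfect, so the longest perfect 3' overlap is 1.

Longest perfect overlap: 1 complementary base pair; below the dimer-risk threshold (threshold 3).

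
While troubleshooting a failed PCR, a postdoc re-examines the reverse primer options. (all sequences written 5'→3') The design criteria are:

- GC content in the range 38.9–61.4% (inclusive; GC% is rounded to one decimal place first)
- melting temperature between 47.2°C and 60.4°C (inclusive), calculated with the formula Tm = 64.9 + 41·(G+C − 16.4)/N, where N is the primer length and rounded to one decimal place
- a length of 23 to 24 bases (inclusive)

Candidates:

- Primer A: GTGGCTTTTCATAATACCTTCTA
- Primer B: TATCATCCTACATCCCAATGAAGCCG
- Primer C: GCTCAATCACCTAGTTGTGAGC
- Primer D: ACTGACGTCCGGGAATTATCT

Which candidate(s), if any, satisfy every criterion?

Primer A (23 nt, A=5 T=10 G=3 C=5): GC 8/23 = 34.8%, outside 38.9–61.4% ✗; Tm = 64.9 + 41·(8 − 16.4)/23 = 49.9°C ✓; length 23 ✓ — fails.
Primer B (26 nt, A=8 T=6 G=3 C=9): GC 12/26 = 46.2% ✓; Tm = 64.9 + 41·(12 − 16.4)/26 = 58.0°C ✓; length 26, outside 23–24 ✗ — fails.
Primer C (22 nt, A=5 T=6 G=5 C=6): GC 11/22 = 50.0% ✓; Tm = 64.9 + 41·(11 − 16.4)/22 = 54.8°C ✓; length 22, outside 23–24 ✗ — fails.
Primer D (21 nt, A=5 T=6 G=5 C=5): GC 10/21 = 47.6% ✓; Tm = 64.9 + 41·(10 − 16.4)/21 = 52.4°C ✓; length 21, outside 23–24 ✗ — fails.

None of the candidates satisfy all criteria.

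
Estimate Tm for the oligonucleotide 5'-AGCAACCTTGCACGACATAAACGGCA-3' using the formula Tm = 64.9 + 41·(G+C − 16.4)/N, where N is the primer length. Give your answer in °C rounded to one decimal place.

59.5°C

Base counts: A=10, T=3, G=5, C=8; G+C = 13, N = 26.
Tm = 64.9 + 41·(13 − 16.4)/26 = 64.9 + -139.40/26 = 59.5°C.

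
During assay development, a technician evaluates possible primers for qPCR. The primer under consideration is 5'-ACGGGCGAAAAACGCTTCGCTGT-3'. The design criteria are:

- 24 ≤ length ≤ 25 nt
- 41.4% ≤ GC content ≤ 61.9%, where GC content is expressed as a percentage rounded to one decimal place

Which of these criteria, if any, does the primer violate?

Base counts: A=6, T=4, G=7, C=6 (length 23).
length: length 23, outside 24–25 ✗
GC content: GC 13/23 = 56.5% ✓

Fails: length.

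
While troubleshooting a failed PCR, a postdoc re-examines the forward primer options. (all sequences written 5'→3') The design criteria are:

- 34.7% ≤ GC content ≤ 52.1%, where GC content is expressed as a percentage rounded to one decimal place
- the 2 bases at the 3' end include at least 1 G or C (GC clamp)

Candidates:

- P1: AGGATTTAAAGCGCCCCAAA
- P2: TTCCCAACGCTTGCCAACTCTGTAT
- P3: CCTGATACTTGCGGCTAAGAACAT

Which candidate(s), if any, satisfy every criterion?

None of the candidates satisfy all criteria.

P1 (20 nt, A=8 T=3 G=4 C=5): GC 9/20 = 45.0% ✓; 3' end AA has 0 G/C, need ≥1 ✗ — fails.
P2 (25 nt, A=5 T=8 G=3 C=9): GC 12/25 = 48.0% ✓; 3' end AT has 0 G/C, need ≥1 ✗ — fails.
P3 (24 nt, A=7 T=6 G=5 C=6): GC 11/24 = 45.8% ✓; 3' end AT has 0 G/C, need ≥1 ✗ — fails.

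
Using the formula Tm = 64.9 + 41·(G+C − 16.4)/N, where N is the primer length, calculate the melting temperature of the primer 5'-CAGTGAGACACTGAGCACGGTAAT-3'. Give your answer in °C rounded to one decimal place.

57.4°C

Base counts: A=8, T=4, G=7, C=5; G+C = 12, N = 24.
Tm = 64.9 + 41·(12 − 16.4)/24 = 64.9 + -180.40/24 = 57.4°C.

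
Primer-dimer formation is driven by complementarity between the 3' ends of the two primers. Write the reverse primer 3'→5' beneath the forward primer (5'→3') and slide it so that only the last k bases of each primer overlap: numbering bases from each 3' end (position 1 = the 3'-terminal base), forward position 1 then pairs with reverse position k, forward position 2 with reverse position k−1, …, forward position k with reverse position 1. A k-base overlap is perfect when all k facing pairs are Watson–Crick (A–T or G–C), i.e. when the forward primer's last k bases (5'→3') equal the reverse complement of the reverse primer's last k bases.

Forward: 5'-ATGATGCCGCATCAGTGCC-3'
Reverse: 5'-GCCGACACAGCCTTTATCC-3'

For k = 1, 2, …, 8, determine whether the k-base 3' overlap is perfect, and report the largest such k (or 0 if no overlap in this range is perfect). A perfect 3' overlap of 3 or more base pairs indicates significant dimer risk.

Longest perfect overlap: 0 complementary base pairs; below the dimer-risk threshold (threshold 3).

Last 8 bases (5'→3') — forward …TCAGTGCC, reverse …CTTTATCC.
Reverse complement of the reverse primer's last 8 bases: GGATAAAG; its first k bases are the reverse complement of the reverse primer's last k bases, so a perfect k-base overlap needs the forward primer's last k bases to equal them.
Comparing (forward last k vs required): k=1: C vs G ✗; k=2: CC vs GG ✗; k=3: GCC vs GGA ✗; k=4: TGCC vs GGAT ✗; k=5: GTGCC vs GGATA ✗; k=6: AGTGCC vs GGATAA ✗; k=7: CAGTGCC vs GGATAAA ✗; k=8: TCAGTGCC vs GGATAAAG ✗.
No overlap length from 1 to 8 is perfect, so the longest perfect 3' overlap is 0.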